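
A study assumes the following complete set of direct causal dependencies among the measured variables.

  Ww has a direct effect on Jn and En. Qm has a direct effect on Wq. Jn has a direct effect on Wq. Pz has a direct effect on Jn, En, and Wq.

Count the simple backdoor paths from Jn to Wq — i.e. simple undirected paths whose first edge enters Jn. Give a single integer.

A backdoor path from Jn to Wq is any simple undirected path whose first edge points into Jn (i.e. leaves Jn via a parent).
Parents of Jn: {Pz, Ww}.
Enumerating:
  P1: Jn <- Ww -> En <- Pz -> Wq
  P2: Jn <- Pz -> Wq
That exhausts the simple backdoor paths. Count: 2.

2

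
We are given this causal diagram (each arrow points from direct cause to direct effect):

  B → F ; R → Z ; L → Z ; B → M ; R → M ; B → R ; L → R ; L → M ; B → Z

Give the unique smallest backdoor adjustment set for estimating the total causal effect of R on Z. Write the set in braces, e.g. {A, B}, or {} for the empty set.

{B, L}

Variables eligible for adjustment (non-descendants of R, excluding R and Z): {B, F, L}.
Backdoor paths from R to Z:
  P1: R <- B -> Z
  P2: R <- B -> M <- L -> Z
  P3: R <- L -> Z
  P4: R <- L -> M <- B -> Z
The empty set is not sufficient: P1 (R <- B -> Z) has no collider blocking it and no conditioned non-collider, so it is open.
Try {B, L}:
  P1: blocked at fork node B ∈ conditioning set.
  P2: blocked at fork node B ∈ conditioning set.
  P3: blocked at fork node L ∈ conditioning set.
  P4: blocked at fork node L ∈ conditioning set.
{B, L} contains no descendant of R and blocks every backdoor path.
Every element of {B, L} is needed (dropping B leaves P1 open; dropping L leaves P3 open), so no proper subset is valid.
Among all size-2 subsets of the eligible variables, only {B, L} blocks every backdoor path, so it is the unique smallest valid adjustment set.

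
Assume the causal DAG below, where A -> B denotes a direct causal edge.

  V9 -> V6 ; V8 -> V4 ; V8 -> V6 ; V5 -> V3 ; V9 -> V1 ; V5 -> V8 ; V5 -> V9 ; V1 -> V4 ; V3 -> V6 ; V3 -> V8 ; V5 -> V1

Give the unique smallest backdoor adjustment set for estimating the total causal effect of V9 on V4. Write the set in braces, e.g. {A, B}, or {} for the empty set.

{V5}

Variables eligible for adjustment (non-descendants of V9, excluding V9 and V4): {V3, V5, V8}.
Backdoor paths from V9 to V4:
  P1: V9 <- V5 -> V3 -> V8 -> V4
  P2: V9 <- V5 -> V3 -> V6 <- V8 -> V4
  P3: V9 <- V5 -> V8 -> V4
  P4: V9 <- V5 -> V1 -> V4
The empty set is not sufficient: P1 (V9 <- V5 -> V3 -> V8 -> V4) has no collider blocking it and no conditioned non-collider, so it is open.
Try {V5}:
  P1: blocked at fork node V5 ∈ conditioning set.
  P2: blocked at fork node V5 ∈ conditioning set.
  P3: blocked at fork node V5 ∈ conditioning set.
  P4: blocked at fork node V5 ∈ conditioning set.
{V5} contains no descendant of V9 and blocks every backdoor path.
No other singleton works — e.g. {V3} leaves P3 open — so {V5} is the unique smallest valid adjustment set.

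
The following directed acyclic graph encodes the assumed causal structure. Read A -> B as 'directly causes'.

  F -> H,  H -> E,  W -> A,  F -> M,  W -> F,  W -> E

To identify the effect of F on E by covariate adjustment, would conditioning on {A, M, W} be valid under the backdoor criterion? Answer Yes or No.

No

Backdoor paths from F to E (paths whose first edge points into F):
  P1: F <- W -> E
Condition 1 (no descendant of F in the set): FAILS — M is a descendant of F.
Condition 2 (every backdoor path blocked by {A, M, W}):
  P1: blocked at fork node W ∈ conditioning set.
{A, M, W} does not satisfy the backdoor criterion.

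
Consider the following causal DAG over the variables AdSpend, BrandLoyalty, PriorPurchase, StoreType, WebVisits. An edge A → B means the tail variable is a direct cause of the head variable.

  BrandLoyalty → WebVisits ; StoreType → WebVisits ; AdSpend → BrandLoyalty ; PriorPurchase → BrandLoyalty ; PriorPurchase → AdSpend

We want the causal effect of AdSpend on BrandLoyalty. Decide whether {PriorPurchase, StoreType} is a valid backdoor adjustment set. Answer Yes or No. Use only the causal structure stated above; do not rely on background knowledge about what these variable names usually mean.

Backdoor paths from AdSpend to BrandLoyalty (paths whose first edge points into AdSpend):
  P1: AdSpend <- PriorPurchase -> BrandLoyalty
Condition 1 (no descendant of AdSpend in the set): holds — descendants of AdSpend are {BrandLoyalty, WebVisits}; none are in {PriorPurchase, StoreType}.
Condition 2 (every backdoor path blocked by {PriorPurchase, StoreType}):
  P1: blocked at fork node PriorPurchase ∈ conditioning set.
{PriorPurchase, StoreType} satisfies the backdoor criterion.

Yes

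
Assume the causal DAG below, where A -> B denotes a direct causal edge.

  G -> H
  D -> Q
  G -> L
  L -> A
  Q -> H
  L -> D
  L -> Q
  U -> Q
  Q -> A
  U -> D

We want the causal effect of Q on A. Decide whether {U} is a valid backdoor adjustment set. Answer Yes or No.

No

Backdoor paths from Q to A (paths whose first edge points into Q):
  P1: Q <- U -> D <- L -> A
  P2: Q <- L -> A
  P3: Q <- D <- L -> A
Condition 1 (no descendant of Q in the set): holds — descendants of Q are {A, H}; none are in {U}.
Condition 2 (every backdoor path blocked by {U}):
  P1: blocked at fork node U ∈ conditioning set.
  P2: open — no interior node is in the conditioning set.
  P3: open — no interior node is in the conditioning set.
{U} does not satisfy the backdoor criterion.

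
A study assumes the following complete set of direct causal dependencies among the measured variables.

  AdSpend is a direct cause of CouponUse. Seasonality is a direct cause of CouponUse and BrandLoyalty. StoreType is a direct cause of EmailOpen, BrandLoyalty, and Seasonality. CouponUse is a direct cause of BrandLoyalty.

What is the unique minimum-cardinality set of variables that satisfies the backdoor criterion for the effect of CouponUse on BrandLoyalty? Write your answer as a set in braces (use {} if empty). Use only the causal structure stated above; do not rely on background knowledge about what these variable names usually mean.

Variables eligible for adjustment (non-descendants of CouponUse, excluding CouponUse and BrandLoyalty): {AdSpend, EmailOpen, Seasonality, StoreType}.
Backdoor paths from CouponUse to BrandLoyalty:
  P1: CouponUse <- Seasonality <- StoreType -> BrandLoyalty
  P2: CouponUse <- Seasonality -> BrandLoyalty
The empty set is not sufficient: P1 (CouponUse <- Seasonality <- StoreType -> BrandLoyalty) has no collider blocking it and no conditioned non-collider, so it is open.
Try {Seasonality}:
  P1: blocked at chain node Seasonality ∈ conditioning set.
  P2: blocked at fork node Seasonality ∈ conditioning set.
{Seasonality} contains no descendant of CouponUse and blocks every backdoor path.
No other singleton works — e.g. {StoreType} leaves P2 open — so {Seasonality} is the unique smallest valid adjustment set.

{Seasonality}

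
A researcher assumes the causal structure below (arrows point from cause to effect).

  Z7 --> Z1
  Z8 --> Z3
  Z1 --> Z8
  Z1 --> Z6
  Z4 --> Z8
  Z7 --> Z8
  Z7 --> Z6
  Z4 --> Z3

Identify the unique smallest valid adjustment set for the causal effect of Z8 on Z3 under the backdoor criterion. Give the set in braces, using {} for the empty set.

{Z4}

Variables eligible for adjustment (non-descendants of Z8, excluding Z8 and Z3): {Z1, Z4, Z6, Z7}.
Backdoor paths from Z8 to Z3:
  P1: Z8 <- Z4 -> Z3
The empty set is not sufficient: P1 (Z8 <- Z4 -> Z3) has no collider blocking it and no conditioned non-collider, so it is open.
Try {Z4}:
  P1: blocked at fork node Z4 ∈ conditioning set.
{Z4} contains no descendant of Z8 and blocks every backdoor path.
No other singleton works — e.g. {Z7} leaves P1 open — so {Z4} is the unique smallest valid adjustment set.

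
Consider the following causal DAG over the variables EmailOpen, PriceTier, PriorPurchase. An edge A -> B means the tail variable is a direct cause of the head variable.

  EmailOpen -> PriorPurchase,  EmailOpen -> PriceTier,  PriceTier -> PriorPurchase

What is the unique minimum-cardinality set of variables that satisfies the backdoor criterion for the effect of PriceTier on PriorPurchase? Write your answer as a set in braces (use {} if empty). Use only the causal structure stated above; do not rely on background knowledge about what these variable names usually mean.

{EmailOpen}

Variables eligible for adjustment (non-descendants of PriceTier, excluding PriceTier and PriorPurchase): {EmailOpen}.
Backdoor paths from PriceTier to PriorPurchase:
  P1: PriceTier <- EmailOpen -> PriorPurchase
The empty set is not sufficient: P1 (PriceTier <- EmailOpen -> PriorPurchase) has no collider blocking it and no conditioned non-collider, so it is open.
Try {EmailOpen}:
  P1: blocked at fork node EmailOpen ∈ conditioning set.
{EmailOpen} contains no descendant of PriceTier and blocks every backdoor path.
{EmailOpen} is the unique smallest valid adjustment set.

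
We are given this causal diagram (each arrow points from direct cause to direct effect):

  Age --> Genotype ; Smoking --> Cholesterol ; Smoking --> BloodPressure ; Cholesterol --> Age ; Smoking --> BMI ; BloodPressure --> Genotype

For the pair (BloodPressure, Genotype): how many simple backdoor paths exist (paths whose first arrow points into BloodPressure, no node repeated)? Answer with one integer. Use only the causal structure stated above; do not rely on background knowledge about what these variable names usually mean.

1

A backdoor path from BloodPressure to Genotype is any simple undirected path whose first edge points into BloodPressure (i.e. leaves BloodPressure via a parent).
Parents of BloodPressure: {Smoking}.
Enumerating:
  P1: BloodPressure <- Smoking -> Cholesterol -> Age -> Genotype
That exhausts the simple backdoor paths. Count: 1.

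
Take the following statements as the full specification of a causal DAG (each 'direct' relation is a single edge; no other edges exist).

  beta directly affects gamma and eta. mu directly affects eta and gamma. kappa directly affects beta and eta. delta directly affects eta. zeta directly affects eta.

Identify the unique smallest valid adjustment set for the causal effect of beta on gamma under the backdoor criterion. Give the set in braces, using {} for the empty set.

{}

Variables eligible for adjustment (non-descendants of beta, excluding beta and gamma): {delta, kappa, mu, zeta}.
Backdoor paths from beta to gamma:
  P1: beta <- kappa -> eta <- mu -> gamma
Each backdoor path contains an unconditioned collider, so every path is already blocked with the empty conditioning set:
  P1: blocked at collider eta (neither it nor any descendant is in the conditioning set).
The empty set is therefore the unique smallest valid set.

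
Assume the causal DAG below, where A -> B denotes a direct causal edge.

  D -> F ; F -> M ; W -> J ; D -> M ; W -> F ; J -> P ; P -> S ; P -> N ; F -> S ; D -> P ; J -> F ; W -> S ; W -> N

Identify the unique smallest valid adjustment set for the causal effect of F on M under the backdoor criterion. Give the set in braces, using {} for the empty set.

Variables eligible for adjustment (non-descendants of F, excluding F and M): {D, J, N, P, W}.
Backdoor paths from F to M:
  P1: F <- W -> J -> P <- D -> M
  P2: F <- W -> N <- P <- D -> M
  P3: F <- W -> S <- P <- D -> M
  P4: F <- J <- W -> N <- P <- D -> M
  P5: F <- J <- W -> S <- P <- D -> M
  P6: F <- J -> P <- D -> M
  P7: F <- D -> M
The empty set is not sufficient: P7 (F <- D -> M) has no collider blocking it and no conditioned non-collider, so it is open.
Try {D}:
  P1: blocked at collider P (neither it nor any descendant is in the conditioning set).
  P2: blocked at collider N (neither it nor any descendant is in the conditioning set).
  P3: blocked at collider S (neither it nor any descendant is in the conditioning set).
  P4: blocked at collider N (neither it nor any descendant is in the conditioning set).
  P5: blocked at collider S (neither it nor any descendant is in the conditioning set).
  P6: blocked at collider P (neither it nor any descendant is in the conditioning set).
  P7: blocked at fork node D ∈ conditioning set.
{D} contains no descendant of F and blocks every backdoor path.
No other singleton works — e.g. {W} leaves P7 open — so {D} is the unique smallest valid adjustment set.

{D}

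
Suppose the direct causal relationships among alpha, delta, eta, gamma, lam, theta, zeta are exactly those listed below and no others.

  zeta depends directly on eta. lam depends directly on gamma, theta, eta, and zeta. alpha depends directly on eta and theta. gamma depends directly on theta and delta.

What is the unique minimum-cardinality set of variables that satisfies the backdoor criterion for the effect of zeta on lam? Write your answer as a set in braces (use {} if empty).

Variables eligible for adjustment (non-descendants of zeta, excluding zeta and lam): {alpha, delta, eta, gamma, theta}.
Backdoor paths from zeta to lam:
  P1: zeta <- eta -> alpha <- theta -> gamma -> lam
  P2: zeta <- eta -> alpha <- theta -> lam
  P3: zeta <- eta -> lam
The empty set is not sufficient: P3 (zeta <- eta -> lam) has no collider blocking it and no conditioned non-collider, so it is open.
Try {eta}:
  P1: blocked at fork node eta ∈ conditioning set.
  P2: blocked at fork node eta ∈ conditioning set.
  P3: blocked at fork node eta ∈ conditioning set.
{eta} contains no descendant of zeta and blocks every backdoor path.
No other singleton works — e.g. {theta} leaves P3 open — so {eta} is the unique smallest valid adjustment set.

{eta}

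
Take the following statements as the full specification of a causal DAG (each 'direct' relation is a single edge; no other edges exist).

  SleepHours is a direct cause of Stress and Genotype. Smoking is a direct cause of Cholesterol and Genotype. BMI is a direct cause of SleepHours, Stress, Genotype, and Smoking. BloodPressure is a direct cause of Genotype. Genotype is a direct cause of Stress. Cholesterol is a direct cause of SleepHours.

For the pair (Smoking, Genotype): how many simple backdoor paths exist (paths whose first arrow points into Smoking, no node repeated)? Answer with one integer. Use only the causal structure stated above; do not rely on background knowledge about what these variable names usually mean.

A backdoor path from Smoking to Genotype is any simple undirected path whose first edge points into Smoking (i.e. leaves Smoking via a parent).
Parents of Smoking: {BMI}.
Enumerating:
  P1: Smoking <- BMI -> SleepHours -> Genotype
  P2: Smoking <- BMI -> SleepHours -> Stress <- Genotype
  P3: Smoking <- BMI -> Genotype
  P4: Smoking <- BMI -> Stress <- SleepHours -> Genotype
  P5: Smoking <- BMI -> Stress <- Genotype
That exhausts the simple backdoor paths. Count: 5.

5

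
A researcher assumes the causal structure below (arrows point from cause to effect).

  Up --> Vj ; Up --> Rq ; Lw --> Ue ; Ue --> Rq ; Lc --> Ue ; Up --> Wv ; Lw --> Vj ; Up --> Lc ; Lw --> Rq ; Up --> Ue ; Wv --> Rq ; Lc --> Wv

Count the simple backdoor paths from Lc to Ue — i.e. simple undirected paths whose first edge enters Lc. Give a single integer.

A backdoor path from Lc to Ue is any simple undirected path whose first edge points into Lc (i.e. leaves Lc via a parent).
Parents of Lc: {Up}.
Enumerating:
  P1: Lc <- Up -> Wv -> Rq <- Lw -> Ue
  P2: Lc <- Up -> Wv -> Rq <- Ue
  P3: Lc <- Up -> Ue
  P4: Lc <- Up -> Rq <- Lw -> Ue
  P5: Lc <- Up -> Rq <- Ue
  P6: Lc <- Up -> Vj <- Lw -> Ue
  P7: Lc <- Up -> Vj <- Lw -> Rq <- Ue
That exhausts the simple backdoor paths. Count: 7.

7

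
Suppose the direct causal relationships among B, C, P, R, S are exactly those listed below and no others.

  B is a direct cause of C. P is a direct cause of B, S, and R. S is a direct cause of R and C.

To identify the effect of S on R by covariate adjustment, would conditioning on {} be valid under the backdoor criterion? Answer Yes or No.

Backdoor paths from S to R (paths whose first edge points into S):
  P1: S <- P -> R
Condition 1 (no descendant of S in the set): holds — descendants of S are {C, R}; none are in {}.
Condition 2 (every backdoor path blocked by {}):
  P1: open — no interior node is in the conditioning set.
{} does not satisfy the backdoor criterion.

No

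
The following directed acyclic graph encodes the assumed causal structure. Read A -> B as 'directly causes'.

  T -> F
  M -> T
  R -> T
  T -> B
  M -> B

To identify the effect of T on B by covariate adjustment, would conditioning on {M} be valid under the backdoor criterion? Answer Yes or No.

Backdoor paths from T to B (paths whose first edge points into T):
  P1: T <- M -> B
Condition 1 (no descendant of T in the set): holds — descendants of T are {B, F}; none are in {M}.
Condition 2 (every backdoor path blocked by {M}):
  P1: blocked at fork node M ∈ conditioning set.
{M} satisfies the backdoor criterion.

Yes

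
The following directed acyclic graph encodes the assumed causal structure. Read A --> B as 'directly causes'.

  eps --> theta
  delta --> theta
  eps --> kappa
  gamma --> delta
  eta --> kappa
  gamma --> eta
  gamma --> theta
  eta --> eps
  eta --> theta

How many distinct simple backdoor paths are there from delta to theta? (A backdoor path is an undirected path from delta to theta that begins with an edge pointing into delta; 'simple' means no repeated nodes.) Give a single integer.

A backdoor path from delta to theta is any simple undirected path whose first edge points into delta (i.e. leaves delta via a parent).
Parents of delta: {gamma}.
Enumerating:
  P1: delta <- gamma -> eta -> eps -> theta
  P2: delta <- gamma -> eta -> kappa <- eps -> theta
  P3: delta <- gamma -> eta -> theta
  P4: delta <- gamma -> theta
That exhausts the simple backdoor paths. Count: 4.

4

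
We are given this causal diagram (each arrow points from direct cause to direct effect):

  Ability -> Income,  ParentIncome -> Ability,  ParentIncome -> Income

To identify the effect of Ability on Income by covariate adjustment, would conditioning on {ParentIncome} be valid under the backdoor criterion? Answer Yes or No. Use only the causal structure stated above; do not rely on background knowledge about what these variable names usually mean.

Backdoor paths from Ability to Income (paths whose first edge points into Ability):
  P1: Ability <- ParentIncome -> Income
Condition 1 (no descendant of Ability in the set): holds — descendants of Ability are {Income}; none are in {ParentIncome}.
Condition 2 (every backdoor path blocked by {ParentIncome}):
  P1: blocked at fork node ParentIncome ∈ conditioning set.
{ParentIncome} satisfies the backdoor criterion.

Yes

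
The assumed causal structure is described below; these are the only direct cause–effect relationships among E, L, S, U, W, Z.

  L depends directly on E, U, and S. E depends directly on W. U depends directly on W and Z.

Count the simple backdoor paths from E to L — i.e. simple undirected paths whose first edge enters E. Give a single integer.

A backdoor path from E to L is any simple undirected path whose first edge points into E (i.e. leaves E via a parent).
Parents of E: {W}.
Enumerating:
  P1: E <- W -> U -> L
That exhausts the simple backdoor paths. Count: 1.

1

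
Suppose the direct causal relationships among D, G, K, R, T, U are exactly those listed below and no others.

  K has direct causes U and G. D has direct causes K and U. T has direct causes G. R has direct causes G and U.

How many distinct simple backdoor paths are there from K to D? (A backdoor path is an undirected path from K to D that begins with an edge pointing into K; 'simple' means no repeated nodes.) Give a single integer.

A backdoor path from K to D is any simple undirected path whose first edge points into K (i.e. leaves K via a parent).
Parents of K: {G, U}.
Enumerating:
  P1: K <- U -> D
  P2: K <- G -> R <- U -> D
That exhausts the simple backdoor paths. Count: 2.

2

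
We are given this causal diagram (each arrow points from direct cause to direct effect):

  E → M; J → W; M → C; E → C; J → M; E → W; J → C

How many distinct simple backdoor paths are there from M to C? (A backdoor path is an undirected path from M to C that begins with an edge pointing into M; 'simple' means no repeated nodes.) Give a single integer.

A backdoor path from M to C is any simple undirected path whose first edge points into M (i.e. leaves M via a parent).
Parents of M: {E, J}.
Enumerating:
  P1: M <- E -> C
  P2: M <- E -> W <- J -> C
  P3: M <- J -> C
  P4: M <- J -> W <- E -> C
That exhausts the simple backdoor paths. Count: 4.

4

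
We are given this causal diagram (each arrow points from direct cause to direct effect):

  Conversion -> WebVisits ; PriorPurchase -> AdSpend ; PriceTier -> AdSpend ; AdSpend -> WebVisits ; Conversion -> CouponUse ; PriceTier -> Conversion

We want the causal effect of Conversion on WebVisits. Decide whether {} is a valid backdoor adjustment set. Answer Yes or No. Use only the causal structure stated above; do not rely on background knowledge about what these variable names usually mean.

Backdoor paths from Conversion to WebVisits (paths whose first edge points into Conversion):
  P1: Conversion <- PriceTier -> AdSpend -> WebVisits
Condition 1 (no descendant of Conversion in the set): holds — descendants of Conversion are {CouponUse, WebVisits}; none are in {}.
Condition 2 (every backdoor path blocked by {}):
  P1: open — no interior node is in the conditioning set.
{} does not satisfy the backdoor criterion.

No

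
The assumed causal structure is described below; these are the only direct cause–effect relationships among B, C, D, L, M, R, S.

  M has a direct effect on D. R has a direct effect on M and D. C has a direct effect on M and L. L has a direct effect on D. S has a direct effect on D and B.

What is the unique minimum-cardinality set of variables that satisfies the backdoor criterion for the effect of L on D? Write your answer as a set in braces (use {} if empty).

Variables eligible for adjustment (non-descendants of L, excluding L and D): {B, C, M, R, S}.
Backdoor paths from L to D:
  P1: L <- C -> M <- R -> D
  P2: L <- C -> M -> D
The empty set is not sufficient: P2 (L <- C -> M -> D) has no collider blocking it and no conditioned non-collider, so it is open.
Try {C}:
  P1: blocked at fork node C ∈ conditioning set.
  P2: blocked at fork node C ∈ conditioning set.
{C} contains no descendant of L and blocks every backdoor path.
No other singleton works — e.g. {R} leaves P2 open — so {C} is the unique smallest valid adjustment set.

{C}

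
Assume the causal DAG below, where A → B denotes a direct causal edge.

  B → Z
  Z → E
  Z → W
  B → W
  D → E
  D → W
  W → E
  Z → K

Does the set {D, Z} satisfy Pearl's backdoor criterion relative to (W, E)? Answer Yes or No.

Yes

Backdoor paths from W to E (paths whose first edge points into W):
  P1: W <- D -> E
  P2: W <- B -> Z -> E
  P3: W <- Z -> E
Condition 1 (no descendant of W in the set): holds — descendants of W are {E}; none are in {D, Z}.
Condition 2 (every backdoor path blocked by {D, Z}):
  P1: blocked at fork node D ∈ conditioning set.
  P2: blocked at chain node Z ∈ conditioning set.
  P3: blocked at fork node Z ∈ conditioning set.
{D, Z} satisfies the backdoor criterion.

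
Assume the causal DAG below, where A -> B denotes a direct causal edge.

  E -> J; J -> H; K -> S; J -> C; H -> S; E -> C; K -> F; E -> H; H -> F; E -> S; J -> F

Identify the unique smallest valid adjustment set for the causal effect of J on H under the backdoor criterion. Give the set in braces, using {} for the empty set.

Variables eligible for adjustment (non-descendants of J, excluding J and H): {E, K}.
Backdoor paths from J to H:
  P1: J <- E -> H
  P2: J <- E -> S <- K -> F <- H
  P3: J <- E -> S <- H
The empty set is not sufficient: P1 (J <- E -> H) has no collider blocking it and no conditioned non-collider, so it is open.
Try {E}:
  P1: blocked at fork node E ∈ conditioning set.
  P2: blocked at fork node E ∈ conditioning set.
  P3: blocked at fork node E ∈ conditioning set.
{E} contains no descendant of J and blocks every backdoor path.
No other singleton works — e.g. {K} leaves P1 open — so {E} is the unique smallest valid adjustment set.

{E}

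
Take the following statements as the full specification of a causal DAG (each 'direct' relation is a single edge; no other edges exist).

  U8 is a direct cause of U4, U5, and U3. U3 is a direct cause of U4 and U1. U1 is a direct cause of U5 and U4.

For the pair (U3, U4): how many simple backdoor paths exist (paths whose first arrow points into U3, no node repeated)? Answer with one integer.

2

A backdoor path from U3 to U4 is any simple undirected path whose first edge points into U3 (i.e. leaves U3 via a parent).
Parents of U3: {U8}.
Enumerating:
  P1: U3 <- U8 -> U4
  P2: U3 <- U8 -> U5 <- U1 -> U4
That exhausts the simple backdoor paths. Count: 2.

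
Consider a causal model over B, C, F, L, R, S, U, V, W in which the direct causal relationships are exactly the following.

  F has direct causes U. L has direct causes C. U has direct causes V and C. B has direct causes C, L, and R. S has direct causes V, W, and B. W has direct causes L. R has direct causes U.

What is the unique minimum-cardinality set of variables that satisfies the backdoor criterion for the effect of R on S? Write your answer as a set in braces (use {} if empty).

{U}

Variables eligible for adjustment (non-descendants of R, excluding R and S): {C, F, L, U, V, W}.
Backdoor paths from R to S:
  P1: R <- U <- V -> S
  P2: R <- U <- C -> L -> B -> S
  P3: R <- U <- C -> L -> W -> S
  P4: R <- U <- C -> B <- L -> W -> S
  P5: R <- U <- C -> B -> S
The empty set is not sufficient: P1 (R <- U <- V -> S) has no collider blocking it and no conditioned non-collider, so it is open.
Try {U}:
  P1: blocked at chain node U ∈ conditioning set.
  P2: blocked at chain node U ∈ conditioning set.
  P3: blocked at chain node U ∈ conditioning set.
  P4: blocked at chain node U ∈ conditioning set.
  P5: blocked at chain node U ∈ conditioning set.
{U} contains no descendant of R and blocks every backdoor path.
No other singleton works — e.g. {V} leaves P2 open — so {U} is the unique smallest valid adjustment set.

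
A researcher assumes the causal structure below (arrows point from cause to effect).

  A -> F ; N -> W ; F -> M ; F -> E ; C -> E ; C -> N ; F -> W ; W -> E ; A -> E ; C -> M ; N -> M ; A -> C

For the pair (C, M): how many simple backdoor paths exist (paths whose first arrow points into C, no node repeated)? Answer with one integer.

A backdoor path from C to M is any simple undirected path whose first edge points into C (i.e. leaves C via a parent).
Parents of C: {A}.
Enumerating:
  P1: C <- A -> F -> M
  P2: C <- A -> F -> W <- N -> M
  P3: C <- A -> F -> E <- W <- N -> M
  P4: C <- A -> E <- F -> M
  P5: C <- A -> E <- F -> W <- N -> M
  P6: C <- A -> E <- W <- F -> M
  P7: C <- A -> E <- W <- N -> M
That exhausts the simple backdoor paths. Count: 7.

7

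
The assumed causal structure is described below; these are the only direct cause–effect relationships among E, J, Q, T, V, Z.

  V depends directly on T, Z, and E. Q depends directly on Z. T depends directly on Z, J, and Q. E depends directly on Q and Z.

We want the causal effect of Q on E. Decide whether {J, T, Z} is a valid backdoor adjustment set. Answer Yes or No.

Backdoor paths from Q to E (paths whose first edge points into Q):
  P1: Q <- Z -> E
  P2: Q <- Z -> T -> V <- E
  P3: Q <- Z -> V <- E
Condition 1 (no descendant of Q in the set): FAILS — T is a descendant of Q.
Condition 2 (every backdoor path blocked by {J, T, Z}):
  P1: blocked at fork node Z ∈ conditioning set.
  P2: blocked at fork node Z ∈ conditioning set.
  P3: blocked at fork node Z ∈ conditioning set.
{J, T, Z} does not satisfy the backdoor criterion.

No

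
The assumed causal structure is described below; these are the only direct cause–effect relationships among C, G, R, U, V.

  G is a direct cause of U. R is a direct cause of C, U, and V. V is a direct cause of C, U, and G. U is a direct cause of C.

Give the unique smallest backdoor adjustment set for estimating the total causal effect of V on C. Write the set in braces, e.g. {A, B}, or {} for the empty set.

{R}

Variables eligible for adjustment (non-descendants of V, excluding V and C): {R}.
Backdoor paths from V to C:
  P1: V <- R -> U -> C
  P2: V <- R -> C
The empty set is not sufficient: P1 (V <- R -> U -> C) has no collider blocking it and no conditioned non-collider, so it is open.
Try {R}:
  P1: blocked at fork node R ∈ conditioning set.
  P2: blocked at fork node R ∈ conditioning set.
{R} contains no descendant of V and blocks every backdoor path.
{R} is the unique smallest valid adjustment set.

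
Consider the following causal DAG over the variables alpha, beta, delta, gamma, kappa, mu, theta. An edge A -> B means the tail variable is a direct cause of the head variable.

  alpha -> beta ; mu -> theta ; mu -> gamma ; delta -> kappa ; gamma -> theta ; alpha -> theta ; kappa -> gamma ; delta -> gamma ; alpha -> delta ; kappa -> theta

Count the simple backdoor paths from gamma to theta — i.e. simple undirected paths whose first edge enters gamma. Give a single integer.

A backdoor path from gamma to theta is any simple undirected path whose first edge points into gamma (i.e. leaves gamma via a parent).
Parents of gamma: {delta, kappa, mu}.
Enumerating:
  P1: gamma <- delta <- alpha -> theta
  P2: gamma <- delta -> kappa -> theta
  P3: gamma <- kappa <- delta <- alpha -> theta
  P4: gamma <- kappa -> theta
  P5: gamma <- mu -> theta
That exhausts the simple backdoor paths. Count: 5.

5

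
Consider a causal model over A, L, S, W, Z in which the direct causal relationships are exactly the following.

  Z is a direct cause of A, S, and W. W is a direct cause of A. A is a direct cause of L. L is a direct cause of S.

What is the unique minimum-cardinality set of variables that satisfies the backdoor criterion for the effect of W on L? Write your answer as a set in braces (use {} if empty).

Variables eligible for adjustment (non-descendants of W, excluding W and L): {Z}.
Backdoor paths from W to L:
  P1: W <- Z -> A -> L
  P2: W <- Z -> S <- L
The empty set is not sufficient: P1 (W <- Z -> A -> L) has no collider blocking it and no conditioned non-collider, so it is open.
Try {Z}:
  P1: blocked at fork node Z ∈ conditioning set.
  P2: blocked at fork node Z ∈ conditioning set.
{Z} contains no descendant of W and blocks every backdoor path.
{Z} is the unique smallest valid adjustment set.

{Z}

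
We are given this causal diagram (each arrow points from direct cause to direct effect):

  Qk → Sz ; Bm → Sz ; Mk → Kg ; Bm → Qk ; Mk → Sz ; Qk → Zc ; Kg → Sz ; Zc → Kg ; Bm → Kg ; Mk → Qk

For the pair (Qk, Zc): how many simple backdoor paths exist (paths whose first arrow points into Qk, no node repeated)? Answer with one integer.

6

A backdoor path from Qk to Zc is any simple undirected path whose first edge points into Qk (i.e. leaves Qk via a parent).
Parents of Qk: {Bm, Mk}.
Enumerating:
  P1: Qk <- Mk -> Kg <- Zc
  P2: Qk <- Mk -> Sz <- Bm -> Kg <- Zc
  P3: Qk <- Mk -> Sz <- Kg <- Zc
  P4: Qk <- Bm -> Kg <- Zc
  P5: Qk <- Bm -> Sz <- Mk -> Kg <- Zc
  P6: Qk <- Bm -> Sz <- Kg <- Zc
That exhausts the simple backdoor paths. Count: 6.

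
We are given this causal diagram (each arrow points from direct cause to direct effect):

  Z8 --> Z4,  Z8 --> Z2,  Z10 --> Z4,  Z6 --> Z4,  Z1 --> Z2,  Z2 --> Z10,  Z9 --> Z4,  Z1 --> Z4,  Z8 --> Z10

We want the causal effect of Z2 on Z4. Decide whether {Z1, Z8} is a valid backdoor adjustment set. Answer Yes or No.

Backdoor paths from Z2 to Z4 (paths whose first edge points into Z2):
  P1: Z2 <- Z8 -> Z10 -> Z4
  P2: Z2 <- Z8 -> Z4
  P3: Z2 <- Z1 -> Z4
Condition 1 (no descendant of Z2 in the set): holds — descendants of Z2 are {Z10, Z4}; none are in {Z1, Z8}.
Condition 2 (every backdoor path blocked by {Z1, Z8}):
  P1: blocked at fork node Z8 ∈ conditioning set.
  P2: blocked at fork node Z8 ∈ conditioning set.
  P3: blocked at fork node Z1 ∈ conditioning set.
{Z1, Z8} satisfies the backdoor criterion.

Yes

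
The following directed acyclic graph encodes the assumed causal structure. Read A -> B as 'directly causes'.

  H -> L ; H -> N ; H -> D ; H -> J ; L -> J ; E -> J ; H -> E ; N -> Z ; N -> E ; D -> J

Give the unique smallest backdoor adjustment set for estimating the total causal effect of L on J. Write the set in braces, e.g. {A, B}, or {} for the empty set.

Variables eligible for adjustment (non-descendants of L, excluding L and J): {D, E, H, N, Z}.
Backdoor paths from L to J:
  P1: L <- H -> N -> E -> J
  P2: L <- H -> E -> J
  P3: L <- H -> D -> J
  P4: L <- H -> J
The empty set is not sufficient: P1 (L <- H -> N -> E -> J) has no collider blocking it and no conditioned non-collider, so it is open.
Try {H}:
  P1: blocked at fork node H ∈ conditioning set.
  P2: blocked at fork node H ∈ conditioning set.
  P3: blocked at fork node H ∈ conditioning set.
  P4: blocked at fork node H ∈ conditioning set.
{H} contains no descendant of L and blocks every backdoor path.
No other singleton works — e.g. {N} leaves P2 open — so {H} is the unique smallest valid adjustment set.

{H}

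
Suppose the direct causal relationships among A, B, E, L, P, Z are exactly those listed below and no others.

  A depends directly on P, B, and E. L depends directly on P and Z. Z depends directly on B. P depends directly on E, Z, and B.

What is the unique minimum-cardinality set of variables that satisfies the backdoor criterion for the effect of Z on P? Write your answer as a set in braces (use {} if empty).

{B}

Variables eligible for adjustment (non-descendants of Z, excluding Z and P): {B, E}.
Backdoor paths from Z to P:
  P1: Z <- B -> P
  P2: Z <- B -> A <- E -> P
  P3: Z <- B -> A <- P
The empty set is not sufficient: P1 (Z <- B -> P) has no collider blocking it and no conditioned non-collider, so it is open.
Try {B}:
  P1: blocked at fork node B ∈ conditioning set.
  P2: blocked at fork node B ∈ conditioning set.
  P3: blocked at fork node B ∈ conditioning set.
{B} contains no descendant of Z and blocks every backdoor path.
No other singleton works — e.g. {E} leaves P1 open — so {B} is the unique smallest valid adjustment set.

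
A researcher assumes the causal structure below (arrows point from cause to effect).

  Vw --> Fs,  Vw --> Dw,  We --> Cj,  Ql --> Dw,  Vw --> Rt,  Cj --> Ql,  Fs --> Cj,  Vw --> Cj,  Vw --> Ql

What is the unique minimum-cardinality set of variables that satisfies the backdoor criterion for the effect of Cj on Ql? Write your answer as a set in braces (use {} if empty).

{Vw}

Variables eligible for adjustment (non-descendants of Cj, excluding Cj and Ql): {Fs, Rt, Vw, We}.
Backdoor paths from Cj to Ql:
  P1: Cj <- Vw -> Ql
  P2: Cj <- Vw -> Dw <- Ql
  P3: Cj <- Fs <- Vw -> Ql
  P4: Cj <- Fs <- Vw -> Dw <- Ql
The empty set is not sufficient: P1 (Cj <- Vw -> Ql) has no collider blocking it and no conditioned non-collider, so it is open.
Try {Vw}:
  P1: blocked at fork node Vw ∈ conditioning set.
  P2: blocked at fork node Vw ∈ conditioning set.
  P3: blocked at fork node Vw ∈ conditioning set.
  P4: blocked at fork node Vw ∈ conditioning set.
{Vw} contains no descendant of Cj and blocks every backdoor path.
No other singleton works — e.g. {Fs} leaves P1 open — so {Vw} is the unique smallest valid adjustment set.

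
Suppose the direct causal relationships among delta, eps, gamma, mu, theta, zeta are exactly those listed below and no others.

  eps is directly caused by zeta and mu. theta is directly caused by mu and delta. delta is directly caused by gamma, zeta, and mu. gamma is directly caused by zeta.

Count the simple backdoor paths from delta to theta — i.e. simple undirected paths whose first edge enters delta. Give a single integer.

3

A backdoor path from delta to theta is any simple undirected path whose first edge points into delta (i.e. leaves delta via a parent).
Parents of delta: {gamma, mu, zeta}.
Enumerating:
  P1: delta <- zeta -> eps <- mu -> theta
  P2: delta <- mu -> theta
  P3: delta <- gamma <- zeta -> eps <- mu -> theta
That exhausts the simple backdoor paths. Count: 3.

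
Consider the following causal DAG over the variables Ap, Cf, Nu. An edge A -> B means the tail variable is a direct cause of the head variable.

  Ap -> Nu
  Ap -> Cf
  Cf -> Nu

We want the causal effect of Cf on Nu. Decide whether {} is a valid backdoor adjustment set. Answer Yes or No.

No

Backdoor paths from Cf to Nu (paths whose first edge points into Cf):
  P1: Cf <- Ap -> Nu
Condition 1 (no descendant of Cf in the set): holds — descendants of Cf are {Nu}; none are in {}.
Condition 2 (every backdoor path blocked by {}):
  P1: open — no interior node is in the conditioning set.
{} does not satisfy the backdoor criterion.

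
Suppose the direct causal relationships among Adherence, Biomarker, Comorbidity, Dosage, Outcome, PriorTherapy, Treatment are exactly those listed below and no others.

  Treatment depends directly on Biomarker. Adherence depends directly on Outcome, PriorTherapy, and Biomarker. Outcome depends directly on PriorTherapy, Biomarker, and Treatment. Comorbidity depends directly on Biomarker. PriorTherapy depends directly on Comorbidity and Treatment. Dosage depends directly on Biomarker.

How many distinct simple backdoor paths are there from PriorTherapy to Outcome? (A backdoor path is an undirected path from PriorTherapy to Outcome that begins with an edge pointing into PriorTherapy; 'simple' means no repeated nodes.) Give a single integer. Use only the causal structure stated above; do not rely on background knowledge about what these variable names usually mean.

6

A backdoor path from PriorTherapy to Outcome is any simple undirected path whose first edge points into PriorTherapy (i.e. leaves PriorTherapy via a parent).
Parents of PriorTherapy: {Comorbidity, Treatment}.
Enumerating:
  P1: PriorTherapy <- Treatment <- Biomarker -> Outcome
  P2: PriorTherapy <- Treatment <- Biomarker -> Adherence <- Outcome
  P3: PriorTherapy <- Treatment -> Outcome
  P4: PriorTherapy <- Comorbidity <- Biomarker -> Treatment -> Outcome
  P5: PriorTherapy <- Comorbidity <- Biomarker -> Outcome
  P6: PriorTherapy <- Comorbidity <- Biomarker -> Adherence <- Outcome
That exhausts the simple backdoor paths. Count: 6.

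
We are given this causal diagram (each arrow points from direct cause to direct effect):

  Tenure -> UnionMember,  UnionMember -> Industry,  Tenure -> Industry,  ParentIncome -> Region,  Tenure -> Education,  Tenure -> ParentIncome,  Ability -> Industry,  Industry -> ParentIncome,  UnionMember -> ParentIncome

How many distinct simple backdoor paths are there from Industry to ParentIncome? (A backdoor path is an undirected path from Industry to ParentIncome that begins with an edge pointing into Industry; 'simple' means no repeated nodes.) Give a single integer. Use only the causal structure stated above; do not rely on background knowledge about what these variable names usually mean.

A backdoor path from Industry to ParentIncome is any simple undirected path whose first edge points into Industry (i.e. leaves Industry via a parent).
Parents of Industry: {Ability, Tenure, UnionMember}.
Enumerating:
  P1: Industry <- Tenure -> UnionMember -> ParentIncome
  P2: Industry <- Tenure -> ParentIncome
  P3: Industry <- UnionMember <- Tenure -> ParentIncome
  P4: Industry <- UnionMember -> ParentIncome
That exhausts the simple backdoor paths. Count: 4.

4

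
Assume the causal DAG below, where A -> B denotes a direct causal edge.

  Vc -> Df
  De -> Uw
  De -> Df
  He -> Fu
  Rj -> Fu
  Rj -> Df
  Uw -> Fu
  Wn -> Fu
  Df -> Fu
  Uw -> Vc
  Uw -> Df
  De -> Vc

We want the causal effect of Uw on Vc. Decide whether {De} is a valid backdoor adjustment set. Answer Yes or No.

Yes

Backdoor paths from Uw to Vc (paths whose first edge points into Uw):
  P1: Uw <- De -> Vc
  P2: Uw <- De -> Df <- Vc
Condition 1 (no descendant of Uw in the set): holds — descendants of Uw are {Df, Fu, Vc}; none are in {De}.
Condition 2 (every backdoor path blocked by {De}):
  P1: blocked at fork node De ∈ conditioning set.
  P2: blocked at fork node De ∈ conditioning set.
{De} satisfies the backdoor criterion.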